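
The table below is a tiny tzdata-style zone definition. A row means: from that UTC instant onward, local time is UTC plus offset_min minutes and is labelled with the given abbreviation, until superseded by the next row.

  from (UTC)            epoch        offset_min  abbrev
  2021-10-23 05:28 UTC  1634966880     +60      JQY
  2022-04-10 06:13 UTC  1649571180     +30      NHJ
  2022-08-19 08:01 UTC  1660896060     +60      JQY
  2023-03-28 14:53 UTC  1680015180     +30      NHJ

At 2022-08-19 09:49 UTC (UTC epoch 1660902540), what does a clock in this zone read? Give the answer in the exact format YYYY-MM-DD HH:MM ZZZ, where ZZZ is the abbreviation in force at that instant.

Query: 2022-08-19 09:49 UTC
Rule 3/4 (JQY, +01:00): 2022-08-19 08:01 UTC ≤ query < 2023-03-28 14:53 UTC
9·60 + 49 + 60 = 649 min
649 = 0·1440 + 649; 649 = 10·60 + 49 → 10:49, same day
→ 2022-08-19 10:49 JQY

2022-08-19 10:49 JQY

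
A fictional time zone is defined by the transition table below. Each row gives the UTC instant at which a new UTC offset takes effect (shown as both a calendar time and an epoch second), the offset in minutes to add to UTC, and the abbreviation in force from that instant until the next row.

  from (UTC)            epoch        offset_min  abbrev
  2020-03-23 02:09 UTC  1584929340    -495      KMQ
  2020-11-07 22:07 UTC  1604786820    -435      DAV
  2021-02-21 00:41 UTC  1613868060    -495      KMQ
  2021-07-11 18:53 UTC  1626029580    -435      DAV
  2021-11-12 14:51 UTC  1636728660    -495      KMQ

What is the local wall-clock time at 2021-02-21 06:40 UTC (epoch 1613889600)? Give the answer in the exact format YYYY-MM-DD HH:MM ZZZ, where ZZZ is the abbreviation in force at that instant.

Query: 2021-02-21 06:40 UTC
Rule 3/5 (KMQ, -08:15): 2021-02-21 00:41 UTC ≤ query < 2021-07-11 18:53 UTC
6·60 + 40 - 495 = -95 min
-95 = -1·1440 + 1345; 1345 = 22·60 + 25 → 22:25, 2021-02-21 - 1 day = 2021-02-20
→ 2021-02-20 22:25 KMQ

2021-02-20 22:25 KMQ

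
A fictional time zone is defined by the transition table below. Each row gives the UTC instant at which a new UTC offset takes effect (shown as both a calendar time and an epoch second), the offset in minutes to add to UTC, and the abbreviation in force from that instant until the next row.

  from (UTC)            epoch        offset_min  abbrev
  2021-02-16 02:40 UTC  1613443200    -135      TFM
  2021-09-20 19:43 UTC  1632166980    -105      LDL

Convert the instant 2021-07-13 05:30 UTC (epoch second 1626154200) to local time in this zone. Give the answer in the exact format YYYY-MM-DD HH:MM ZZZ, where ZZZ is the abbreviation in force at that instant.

Query: 2021-07-13 05:30 UTC
Rule 1/2 (TFM, -02:15): 2021-02-16 02:40 UTC ≤ query < 2021-09-20 19:43 UTC
5·60 + 30 - 135 = 195 min
195 = 0·1440 + 195; 195 = 3·60 + 15 → 03:15, same day
→ 2021-07-13 03:15 TFM

2021-07-13 03:15 TFM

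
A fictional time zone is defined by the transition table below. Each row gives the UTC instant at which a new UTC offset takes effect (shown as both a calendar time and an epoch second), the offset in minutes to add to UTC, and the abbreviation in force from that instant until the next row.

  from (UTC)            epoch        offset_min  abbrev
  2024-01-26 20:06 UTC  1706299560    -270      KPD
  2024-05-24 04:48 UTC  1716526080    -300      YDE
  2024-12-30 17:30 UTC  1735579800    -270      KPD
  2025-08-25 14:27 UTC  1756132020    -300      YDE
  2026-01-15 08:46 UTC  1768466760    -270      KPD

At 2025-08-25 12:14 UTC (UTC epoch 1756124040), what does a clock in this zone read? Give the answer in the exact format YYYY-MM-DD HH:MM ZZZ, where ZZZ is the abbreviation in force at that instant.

Query: 2025-08-25 12:14 UTC
Rule 3/5 (KPD, -04:30): 2024-12-30 17:30 UTC ≤ query < 2025-08-25 14:27 UTC
12·60 + 14 - 270 = 464 min
464 = 0·1440 + 464; 464 = 7·60 + 44 → 07:44, same day
→ 2025-08-25 07:44 KPD

2025-08-25 07:44 KPD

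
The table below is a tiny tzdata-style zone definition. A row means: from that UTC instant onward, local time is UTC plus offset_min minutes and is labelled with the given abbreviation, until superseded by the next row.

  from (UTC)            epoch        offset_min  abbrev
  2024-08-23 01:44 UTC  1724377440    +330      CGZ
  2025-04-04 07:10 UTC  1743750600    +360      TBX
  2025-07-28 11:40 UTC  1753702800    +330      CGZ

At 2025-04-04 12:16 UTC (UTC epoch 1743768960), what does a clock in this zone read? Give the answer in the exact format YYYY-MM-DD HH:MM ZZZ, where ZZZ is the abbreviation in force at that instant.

Query: 2025-04-04 12:16 UTC
Rule 2/3 (TBX, +06:00): 2025-04-04 07:10 UTC ≤ query < 2025-07-28 11:40 UTC
12·60 + 16 + 360 = 1096 min
1096 = 0·1440 + 1096; 1096 = 18·60 + 16 → 18:16, same day
→ 2025-04-04 18:16 TBX

2025-04-04 18:16 TBX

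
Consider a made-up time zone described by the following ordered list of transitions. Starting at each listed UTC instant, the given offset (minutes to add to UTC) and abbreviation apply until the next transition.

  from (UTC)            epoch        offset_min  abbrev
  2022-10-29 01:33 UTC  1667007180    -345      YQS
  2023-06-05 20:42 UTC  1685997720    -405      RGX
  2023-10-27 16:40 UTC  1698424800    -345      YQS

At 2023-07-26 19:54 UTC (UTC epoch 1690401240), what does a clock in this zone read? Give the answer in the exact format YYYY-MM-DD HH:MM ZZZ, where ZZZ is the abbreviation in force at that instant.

2023-07-26 13:09 RGX

Query: 2023-07-26 19:54 UTC
Rule 2/3 (RGX, -06:45): 2023-06-05 20:42 UTC ≤ query < 2023-10-27 16:40 UTC
19·60 + 54 - 405 = 789 min
789 = 0·1440 + 789; 789 = 13·60 + 9 → 13:09, same day
→ 2023-07-26 13:09 RGX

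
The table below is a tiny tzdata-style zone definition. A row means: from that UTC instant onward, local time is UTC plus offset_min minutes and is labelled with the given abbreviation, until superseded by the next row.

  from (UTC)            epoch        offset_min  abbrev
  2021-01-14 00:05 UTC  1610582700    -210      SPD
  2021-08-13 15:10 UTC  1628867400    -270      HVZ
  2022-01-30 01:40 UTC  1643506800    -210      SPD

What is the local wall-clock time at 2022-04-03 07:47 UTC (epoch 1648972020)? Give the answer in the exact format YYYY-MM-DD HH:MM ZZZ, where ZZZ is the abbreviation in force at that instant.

Query: 2022-04-03 07:47 UTC
Rule 3/3 (SPD, -03:30): 2022-01-30 01:40 UTC ≤ query < +∞
7·60 + 47 - 210 = 257 min
257 = 0·1440 + 257; 257 = 4·60 + 17 → 04:17, same day
→ 2022-04-03 04:17 SPD

2022-04-03 04:17 SPD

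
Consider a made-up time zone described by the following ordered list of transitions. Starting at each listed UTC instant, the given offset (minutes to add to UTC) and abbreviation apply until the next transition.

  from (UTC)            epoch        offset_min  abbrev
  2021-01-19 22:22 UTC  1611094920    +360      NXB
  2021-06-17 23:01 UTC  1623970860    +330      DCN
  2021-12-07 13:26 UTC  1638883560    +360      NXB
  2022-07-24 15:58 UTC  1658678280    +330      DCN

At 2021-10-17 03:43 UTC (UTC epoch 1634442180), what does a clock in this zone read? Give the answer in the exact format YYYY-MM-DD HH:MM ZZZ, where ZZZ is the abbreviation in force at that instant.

Query: 2021-10-17 03:43 UTC
Rule 2/4 (DCN, +05:30): 2021-06-17 23:01 UTC ≤ query < 2021-12-07 13:26 UTC
3·60 + 43 + 330 = 553 min
553 = 0·1440 + 553; 553 = 9·60 + 13 → 09:13, same day
→ 2021-10-17 09:13 DCN

2021-10-17 09:13 DCN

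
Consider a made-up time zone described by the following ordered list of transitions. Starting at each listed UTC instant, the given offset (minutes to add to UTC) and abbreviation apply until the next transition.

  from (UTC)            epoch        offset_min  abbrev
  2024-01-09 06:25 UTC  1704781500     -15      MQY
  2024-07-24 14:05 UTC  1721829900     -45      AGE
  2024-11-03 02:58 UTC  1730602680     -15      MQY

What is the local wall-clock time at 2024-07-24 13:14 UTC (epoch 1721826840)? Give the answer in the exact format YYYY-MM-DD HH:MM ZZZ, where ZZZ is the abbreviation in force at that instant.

2024-07-24 12:59 MQY

Query: 2024-07-24 13:14 UTC
Rule 1/3 (MQY, -00:15): 2024-01-09 06:25 UTC ≤ query < 2024-07-24 14:05 UTC
13·60 + 14 - 15 = 779 min
779 = 0·1440 + 779; 779 = 12·60 + 59 → 12:59, same day
→ 2024-07-24 12:59 MQY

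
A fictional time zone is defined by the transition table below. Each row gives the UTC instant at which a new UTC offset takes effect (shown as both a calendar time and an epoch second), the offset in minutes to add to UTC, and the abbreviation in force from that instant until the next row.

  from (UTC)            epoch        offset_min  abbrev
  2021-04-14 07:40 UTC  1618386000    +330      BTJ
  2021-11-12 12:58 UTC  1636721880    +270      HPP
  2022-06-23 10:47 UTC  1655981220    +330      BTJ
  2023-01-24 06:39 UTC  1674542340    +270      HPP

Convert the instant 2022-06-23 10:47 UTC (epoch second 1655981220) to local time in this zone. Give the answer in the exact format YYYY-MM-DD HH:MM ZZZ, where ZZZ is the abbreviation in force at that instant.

2022-06-23 16:17 BTJ

Query: 2022-06-23 10:47 UTC
Rule 3/4 (BTJ, +05:30): 2022-06-23 10:47 UTC ≤ query < 2023-01-24 06:39 UTC
10·60 + 47 + 330 = 977 min
977 = 0·1440 + 977; 977 = 16·60 + 17 → 16:17, same day
→ 2022-06-23 16:17 BTJ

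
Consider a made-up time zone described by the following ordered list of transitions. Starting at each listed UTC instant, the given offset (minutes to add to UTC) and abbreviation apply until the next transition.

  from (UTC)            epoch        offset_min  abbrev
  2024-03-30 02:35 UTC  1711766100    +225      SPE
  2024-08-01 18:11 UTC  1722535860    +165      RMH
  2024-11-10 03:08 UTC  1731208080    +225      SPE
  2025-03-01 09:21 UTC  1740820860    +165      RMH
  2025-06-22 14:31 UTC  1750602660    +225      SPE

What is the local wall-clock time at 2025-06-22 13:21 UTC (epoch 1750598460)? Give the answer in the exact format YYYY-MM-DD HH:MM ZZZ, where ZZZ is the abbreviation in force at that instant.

Query: 2025-06-22 13:21 UTC
Rule 4/5 (RMH, +02:45): 2025-03-01 09:21 UTC ≤ query < 2025-06-22 14:31 UTC
13·60 + 21 + 165 = 966 min
966 = 0·1440 + 966; 966 = 16·60 + 6 → 16:06, same day
→ 2025-06-22 16:06 RMH

2025-06-22 16:06 RMH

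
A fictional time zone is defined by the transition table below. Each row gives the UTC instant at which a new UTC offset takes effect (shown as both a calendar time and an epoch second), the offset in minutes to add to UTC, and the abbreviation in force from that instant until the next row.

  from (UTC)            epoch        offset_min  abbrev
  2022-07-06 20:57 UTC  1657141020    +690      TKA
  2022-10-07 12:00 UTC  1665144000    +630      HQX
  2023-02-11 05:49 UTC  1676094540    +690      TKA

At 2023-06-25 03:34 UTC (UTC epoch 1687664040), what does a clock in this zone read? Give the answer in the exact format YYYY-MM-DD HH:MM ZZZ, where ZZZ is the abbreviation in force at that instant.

2023-06-25 15:04 TKA

Query: 2023-06-25 03:34 UTC
Rule 3/3 (TKA, +11:30): 2023-02-11 05:49 UTC ≤ query < +∞
3·60 + 34 + 690 = 904 min
904 = 0·1440 + 904; 904 = 15·60 + 4 → 15:04, same day
→ 2023-06-25 15:04 TKA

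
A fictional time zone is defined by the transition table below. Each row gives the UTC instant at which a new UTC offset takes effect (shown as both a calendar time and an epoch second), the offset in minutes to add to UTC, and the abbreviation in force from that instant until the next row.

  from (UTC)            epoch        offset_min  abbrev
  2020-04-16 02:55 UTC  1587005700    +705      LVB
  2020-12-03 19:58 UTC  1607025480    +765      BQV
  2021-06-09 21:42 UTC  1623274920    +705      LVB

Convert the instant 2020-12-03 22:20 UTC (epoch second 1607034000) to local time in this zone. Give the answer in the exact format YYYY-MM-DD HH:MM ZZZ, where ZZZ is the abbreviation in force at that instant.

2020-12-04 11:05 BQV

Query: 2020-12-03 22:20 UTC
Rule 2/3 (BQV, +12:45): 2020-12-03 19:58 UTC ≤ query < 2021-06-09 21:42 UTC
22·60 + 20 + 765 = 2105 min
2105 = 1·1440 + 665; 665 = 11·60 + 5 → 11:05, 2020-12-03 + 1 day = 2020-12-04
→ 2020-12-04 11:05 BQV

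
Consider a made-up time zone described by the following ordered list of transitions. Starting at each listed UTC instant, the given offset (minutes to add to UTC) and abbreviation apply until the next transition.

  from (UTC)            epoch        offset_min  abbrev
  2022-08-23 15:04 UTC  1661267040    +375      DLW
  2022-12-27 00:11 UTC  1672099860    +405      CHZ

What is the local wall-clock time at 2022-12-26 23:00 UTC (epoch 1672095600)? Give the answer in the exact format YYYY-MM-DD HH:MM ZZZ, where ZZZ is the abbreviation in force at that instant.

2022-12-27 05:15 DLW

Query: 2022-12-26 23:00 UTC
Rule 1/2 (DLW, +06:15): 2022-08-23 15:04 UTC ≤ query < 2022-12-27 00:11 UTC
23·60 + 0 + 375 = 1755 min
1755 = 1·1440 + 315; 315 = 5·60 + 15 → 05:15, 2022-12-26 + 1 day = 2022-12-27
→ 2022-12-27 05:15 DLW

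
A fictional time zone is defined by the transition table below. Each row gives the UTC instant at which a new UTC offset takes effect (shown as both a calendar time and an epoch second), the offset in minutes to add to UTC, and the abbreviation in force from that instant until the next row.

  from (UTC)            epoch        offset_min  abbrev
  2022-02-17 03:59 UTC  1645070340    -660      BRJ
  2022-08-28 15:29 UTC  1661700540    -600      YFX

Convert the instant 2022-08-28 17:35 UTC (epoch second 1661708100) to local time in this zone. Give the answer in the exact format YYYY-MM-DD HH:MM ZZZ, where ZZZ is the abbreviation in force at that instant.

Query: 2022-08-28 17:35 UTC
Rule 2/2 (YFX, -10:00): 2022-08-28 15:29 UTC ≤ query < +∞
17·60 + 35 - 600 = 455 min
455 = 0·1440 + 455; 455 = 7·60 + 35 → 07:35, same day
→ 2022-08-28 07:35 YFX

2022-08-28 07:35 YFX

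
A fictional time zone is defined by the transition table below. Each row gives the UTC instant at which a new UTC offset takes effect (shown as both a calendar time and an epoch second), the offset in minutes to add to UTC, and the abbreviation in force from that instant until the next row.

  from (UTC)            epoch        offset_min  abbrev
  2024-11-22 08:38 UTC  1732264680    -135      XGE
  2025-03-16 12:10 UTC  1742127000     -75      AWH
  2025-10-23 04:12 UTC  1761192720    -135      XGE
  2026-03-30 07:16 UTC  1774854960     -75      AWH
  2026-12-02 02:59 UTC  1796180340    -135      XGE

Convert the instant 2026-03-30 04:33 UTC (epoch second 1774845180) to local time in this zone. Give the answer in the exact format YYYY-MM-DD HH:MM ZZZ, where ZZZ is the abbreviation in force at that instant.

2026-03-30 02:18 XGE

Query: 2026-03-30 04:33 UTC
Rule 3/5 (XGE, -02:15): 2025-10-23 04:12 UTC ≤ query < 2026-03-30 07:16 UTC
4·60 + 33 - 135 = 138 min
138 = 0·1440 + 138; 138 = 2·60 + 18 → 02:18, same day
→ 2026-03-30 02:18 XGE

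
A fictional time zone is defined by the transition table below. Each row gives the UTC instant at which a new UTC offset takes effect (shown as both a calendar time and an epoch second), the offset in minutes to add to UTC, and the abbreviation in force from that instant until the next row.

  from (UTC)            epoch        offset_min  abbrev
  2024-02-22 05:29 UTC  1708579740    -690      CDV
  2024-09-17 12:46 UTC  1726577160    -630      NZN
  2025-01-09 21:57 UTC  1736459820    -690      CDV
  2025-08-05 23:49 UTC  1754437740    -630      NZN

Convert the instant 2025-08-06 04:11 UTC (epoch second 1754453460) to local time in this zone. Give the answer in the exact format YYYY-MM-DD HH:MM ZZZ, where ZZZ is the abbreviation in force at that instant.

Query: 2025-08-06 04:11 UTC
Rule 4/4 (NZN, -10:30): 2025-08-05 23:49 UTC ≤ query < +∞
4·60 + 11 - 630 = -379 min
-379 = -1·1440 + 1061; 1061 = 17·60 + 41 → 17:41, 2025-08-06 - 1 day = 2025-08-05
→ 2025-08-05 17:41 NZN

2025-08-05 17:41 NZN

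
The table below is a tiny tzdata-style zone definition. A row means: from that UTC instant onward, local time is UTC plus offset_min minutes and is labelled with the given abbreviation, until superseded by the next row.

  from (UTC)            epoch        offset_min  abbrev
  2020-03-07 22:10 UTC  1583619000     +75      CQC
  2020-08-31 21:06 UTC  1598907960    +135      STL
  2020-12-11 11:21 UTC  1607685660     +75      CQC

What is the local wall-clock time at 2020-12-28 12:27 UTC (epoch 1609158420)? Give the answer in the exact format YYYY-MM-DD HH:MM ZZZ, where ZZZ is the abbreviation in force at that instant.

2020-12-28 13:42 CQC

Query: 2020-12-28 12:27 UTC
Rule 3/3 (CQC, +01:15): 2020-12-11 11:21 UTC ≤ query < +∞
12·60 + 27 + 75 = 822 min
822 = 0·1440 + 822; 822 = 13·60 + 42 → 13:42, same day
→ 2020-12-28 13:42 CQC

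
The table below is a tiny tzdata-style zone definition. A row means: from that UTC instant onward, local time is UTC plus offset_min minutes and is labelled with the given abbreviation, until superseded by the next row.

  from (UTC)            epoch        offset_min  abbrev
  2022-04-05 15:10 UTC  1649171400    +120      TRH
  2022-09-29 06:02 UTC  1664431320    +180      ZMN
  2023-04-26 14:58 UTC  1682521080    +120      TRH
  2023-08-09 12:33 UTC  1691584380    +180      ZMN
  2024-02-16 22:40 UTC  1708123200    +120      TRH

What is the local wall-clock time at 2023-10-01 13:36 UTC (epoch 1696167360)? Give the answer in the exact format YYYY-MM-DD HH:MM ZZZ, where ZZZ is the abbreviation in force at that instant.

Query: 2023-10-01 13:36 UTC
Rule 4/5 (ZMN, +03:00): 2023-08-09 12:33 UTC ≤ query < 2024-02-16 22:40 UTC
13·60 + 36 + 180 = 996 min
996 = 0·1440 + 996; 996 = 16·60 + 36 → 16:36, same day
→ 2023-10-01 16:36 ZMN

2023-10-01 16:36 ZMN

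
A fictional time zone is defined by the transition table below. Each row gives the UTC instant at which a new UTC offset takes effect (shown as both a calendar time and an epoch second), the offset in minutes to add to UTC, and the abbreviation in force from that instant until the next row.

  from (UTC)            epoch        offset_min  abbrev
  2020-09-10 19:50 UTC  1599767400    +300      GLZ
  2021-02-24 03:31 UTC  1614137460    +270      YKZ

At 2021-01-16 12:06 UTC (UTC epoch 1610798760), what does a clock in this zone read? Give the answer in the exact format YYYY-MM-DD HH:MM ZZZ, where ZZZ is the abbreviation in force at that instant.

Query: 2021-01-16 12:06 UTC
Rule 1/2 (GLZ, +05:00): 2020-09-10 19:50 UTC ≤ query < 2021-02-24 03:31 UTC
12·60 + 6 + 300 = 1026 min
1026 = 0·1440 + 1026; 1026 = 17·60 + 6 → 17:06, same day
→ 2021-01-16 17:06 GLZ

2021-01-16 17:06 GLZ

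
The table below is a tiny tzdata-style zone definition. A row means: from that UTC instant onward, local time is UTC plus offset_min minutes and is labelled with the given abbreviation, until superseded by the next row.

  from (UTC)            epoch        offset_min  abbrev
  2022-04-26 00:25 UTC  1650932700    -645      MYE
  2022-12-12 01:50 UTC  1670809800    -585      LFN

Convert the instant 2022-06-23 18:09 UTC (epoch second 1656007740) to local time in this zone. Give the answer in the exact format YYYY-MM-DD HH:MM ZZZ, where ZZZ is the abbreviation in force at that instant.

Query: 2022-06-23 18:09 UTC
Rule 1/2 (MYE, -10:45): 2022-04-26 00:25 UTC ≤ query < 2022-12-12 01:50 UTC
18·60 + 9 - 645 = 444 min
444 = 0·1440 + 444; 444 = 7·60 + 24 → 07:24, same day
→ 2022-06-23 07:24 MYE

2022-06-23 07:24 MYE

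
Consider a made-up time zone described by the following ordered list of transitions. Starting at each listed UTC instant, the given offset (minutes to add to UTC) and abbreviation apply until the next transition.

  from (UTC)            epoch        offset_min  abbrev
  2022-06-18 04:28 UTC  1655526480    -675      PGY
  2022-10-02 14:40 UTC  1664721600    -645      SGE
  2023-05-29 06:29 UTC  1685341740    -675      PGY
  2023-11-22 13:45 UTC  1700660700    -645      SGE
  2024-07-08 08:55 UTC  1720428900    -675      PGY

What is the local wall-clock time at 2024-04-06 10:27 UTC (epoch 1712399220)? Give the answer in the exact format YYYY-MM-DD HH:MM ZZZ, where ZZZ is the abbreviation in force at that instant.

2024-04-05 23:42 SGE

Query: 2024-04-06 10:27 UTC
Rule 4/5 (SGE, -10:45): 2023-11-22 13:45 UTC ≤ query < 2024-07-08 08:55 UTC
10·60 + 27 - 645 = -18 min
-18 = -1·1440 + 1422; 1422 = 23·60 + 42 → 23:42, 2024-04-06 - 1 day = 2024-04-05
→ 2024-04-05 23:42 SGE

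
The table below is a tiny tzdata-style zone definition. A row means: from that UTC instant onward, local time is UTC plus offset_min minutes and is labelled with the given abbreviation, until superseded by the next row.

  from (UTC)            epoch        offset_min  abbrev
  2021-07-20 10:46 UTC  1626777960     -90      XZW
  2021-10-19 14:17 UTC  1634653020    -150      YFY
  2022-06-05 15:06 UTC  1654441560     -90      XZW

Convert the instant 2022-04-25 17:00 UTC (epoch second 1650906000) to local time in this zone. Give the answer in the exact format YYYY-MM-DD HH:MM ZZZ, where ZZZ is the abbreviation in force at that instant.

Query: 2022-04-25 17:00 UTC
Rule 2/3 (YFY, -02:30): 2021-10-19 14:17 UTC ≤ query < 2022-06-05 15:06 UTC
17·60 + 0 - 150 = 870 min
870 = 0·1440 + 870; 870 = 14·60 + 30 → 14:30, same day
→ 2022-04-25 14:30 YFY

2022-04-25 14:30 YFY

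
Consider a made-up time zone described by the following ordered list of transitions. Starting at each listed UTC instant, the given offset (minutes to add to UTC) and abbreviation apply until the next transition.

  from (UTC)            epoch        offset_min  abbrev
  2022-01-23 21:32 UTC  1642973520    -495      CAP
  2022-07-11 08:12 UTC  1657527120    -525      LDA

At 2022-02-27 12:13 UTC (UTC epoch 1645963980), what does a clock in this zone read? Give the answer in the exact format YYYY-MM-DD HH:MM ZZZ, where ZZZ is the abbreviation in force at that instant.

Query: 2022-02-27 12:13 UTC
Rule 1/2 (CAP, -08:15): 2022-01-23 21:32 UTC ≤ query < 2022-07-11 08:12 UTC
12·60 + 13 - 495 = 238 min
238 = 0·1440 + 238; 238 = 3·60 + 58 → 03:58, same day
→ 2022-02-27 03:58 CAP

2022-02-27 03:58 CAP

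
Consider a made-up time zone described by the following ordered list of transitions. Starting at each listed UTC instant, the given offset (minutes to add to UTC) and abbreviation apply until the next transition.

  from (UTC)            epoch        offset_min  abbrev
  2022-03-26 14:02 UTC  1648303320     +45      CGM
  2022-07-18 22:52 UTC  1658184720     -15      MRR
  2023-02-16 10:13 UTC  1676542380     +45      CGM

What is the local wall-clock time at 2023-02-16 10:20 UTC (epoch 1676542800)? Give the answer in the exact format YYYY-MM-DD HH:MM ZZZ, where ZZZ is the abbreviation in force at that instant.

2023-02-16 11:05 CGM

Query: 2023-02-16 10:20 UTC
Rule 3/3 (CGM, +00:45): 2023-02-16 10:13 UTC ≤ query < +∞
10·60 + 20 + 45 = 665 min
665 = 0·1440 + 665; 665 = 11·60 + 5 → 11:05, same day
→ 2023-02-16 11:05 CGM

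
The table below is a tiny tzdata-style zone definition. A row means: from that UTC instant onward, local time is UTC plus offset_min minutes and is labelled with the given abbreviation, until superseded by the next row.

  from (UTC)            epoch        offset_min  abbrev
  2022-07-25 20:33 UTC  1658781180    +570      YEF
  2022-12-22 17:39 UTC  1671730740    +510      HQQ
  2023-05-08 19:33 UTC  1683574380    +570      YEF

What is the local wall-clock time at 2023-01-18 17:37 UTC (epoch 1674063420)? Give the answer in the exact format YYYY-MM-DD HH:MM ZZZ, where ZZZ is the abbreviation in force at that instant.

2023-01-19 02:07 HQQ

Query: 2023-01-18 17:37 UTC
Rule 2/3 (HQQ, +08:30): 2022-12-22 17:39 UTC ≤ query < 2023-05-08 19:33 UTC
17·60 + 37 + 510 = 1567 min
1567 = 1·1440 + 127; 127 = 2·60 + 7 → 02:07, 2023-01-18 + 1 day = 2023-01-19
→ 2023-01-19 02:07 HQQ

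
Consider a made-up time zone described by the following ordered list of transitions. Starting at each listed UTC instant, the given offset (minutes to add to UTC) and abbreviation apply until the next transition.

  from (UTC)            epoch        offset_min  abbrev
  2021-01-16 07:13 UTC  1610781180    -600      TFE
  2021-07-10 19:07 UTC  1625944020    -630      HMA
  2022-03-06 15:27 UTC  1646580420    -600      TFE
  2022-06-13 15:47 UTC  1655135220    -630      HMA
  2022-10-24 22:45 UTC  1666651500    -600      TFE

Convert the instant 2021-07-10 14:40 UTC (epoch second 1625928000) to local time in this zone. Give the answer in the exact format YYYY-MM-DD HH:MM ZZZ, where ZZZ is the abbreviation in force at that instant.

Query: 2021-07-10 14:40 UTC
Rule 1/5 (TFE, -10:00): 2021-01-16 07:13 UTC ≤ query < 2021-07-10 19:07 UTC
14·60 + 40 - 600 = 280 min
280 = 0·1440 + 280; 280 = 4·60 + 40 → 04:40, same day
→ 2021-07-10 04:40 TFE

2021-07-10 04:40 TFE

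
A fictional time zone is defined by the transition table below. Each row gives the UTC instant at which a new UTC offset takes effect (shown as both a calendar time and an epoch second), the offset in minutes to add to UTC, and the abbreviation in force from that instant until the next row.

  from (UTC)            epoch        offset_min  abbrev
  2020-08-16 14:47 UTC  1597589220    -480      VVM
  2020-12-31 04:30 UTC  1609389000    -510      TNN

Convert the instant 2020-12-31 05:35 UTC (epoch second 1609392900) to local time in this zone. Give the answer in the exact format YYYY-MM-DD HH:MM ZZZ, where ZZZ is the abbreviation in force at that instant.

2020-12-30 21:05 TNN

Query: 2020-12-31 05:35 UTC
Rule 2/2 (TNN, -08:30): 2020-12-31 04:30 UTC ≤ query < +∞
5·60 + 35 - 510 = -175 min
-175 = -1·1440 + 1265; 1265 = 21·60 + 5 → 21:05, 2020-12-31 - 1 day = 2020-12-30
→ 2020-12-30 21:05 TNN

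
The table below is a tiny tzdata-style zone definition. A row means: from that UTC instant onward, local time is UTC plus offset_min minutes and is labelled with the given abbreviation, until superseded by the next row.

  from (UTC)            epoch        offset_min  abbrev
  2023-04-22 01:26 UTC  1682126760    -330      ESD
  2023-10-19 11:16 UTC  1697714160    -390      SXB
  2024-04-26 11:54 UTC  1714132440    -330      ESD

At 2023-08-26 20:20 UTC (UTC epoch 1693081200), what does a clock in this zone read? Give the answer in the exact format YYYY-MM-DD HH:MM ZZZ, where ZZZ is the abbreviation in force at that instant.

Query: 2023-08-26 20:20 UTC
Rule 1/3 (ESD, -05:30): 2023-04-22 01:26 UTC ≤ query < 2023-10-19 11:16 UTC
20·60 + 20 - 330 = 890 min
890 = 0·1440 + 890; 890 = 14·60 + 50 → 14:50, same day
→ 2023-08-26 14:50 ESD

2023-08-26 14:50 ESD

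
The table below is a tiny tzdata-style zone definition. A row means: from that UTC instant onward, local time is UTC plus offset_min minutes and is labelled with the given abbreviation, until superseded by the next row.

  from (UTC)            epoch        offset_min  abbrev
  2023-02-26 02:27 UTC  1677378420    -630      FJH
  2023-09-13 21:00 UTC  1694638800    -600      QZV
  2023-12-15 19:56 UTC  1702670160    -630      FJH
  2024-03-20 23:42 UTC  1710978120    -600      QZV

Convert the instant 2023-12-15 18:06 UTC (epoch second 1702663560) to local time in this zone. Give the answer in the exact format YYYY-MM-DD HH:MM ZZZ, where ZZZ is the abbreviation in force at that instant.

2023-12-15 08:06 QZV

Query: 2023-12-15 18:06 UTC
Rule 2/4 (QZV, -10:00): 2023-09-13 21:00 UTC ≤ query < 2023-12-15 19:56 UTC
18·60 + 6 - 600 = 486 min
486 = 0·1440 + 486; 486 = 8·60 + 6 → 08:06, same day
→ 2023-12-15 08:06 QZV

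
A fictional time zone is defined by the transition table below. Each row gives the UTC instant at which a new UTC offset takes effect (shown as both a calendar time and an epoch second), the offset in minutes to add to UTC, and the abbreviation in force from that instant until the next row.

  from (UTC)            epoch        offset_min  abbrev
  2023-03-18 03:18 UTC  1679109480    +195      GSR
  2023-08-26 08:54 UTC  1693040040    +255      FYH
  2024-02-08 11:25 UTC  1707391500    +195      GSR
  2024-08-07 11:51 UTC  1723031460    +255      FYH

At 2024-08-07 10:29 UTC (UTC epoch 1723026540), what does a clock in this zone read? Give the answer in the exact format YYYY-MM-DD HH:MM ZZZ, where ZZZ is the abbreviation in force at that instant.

2024-08-07 13:44 GSR

Query: 2024-08-07 10:29 UTC
Rule 3/4 (GSR, +03:15): 2024-02-08 11:25 UTC ≤ query < 2024-08-07 11:51 UTC
10·60 + 29 + 195 = 824 min
824 = 0·1440 + 824; 824 = 13·60 + 44 → 13:44, same day
→ 2024-08-07 13:44 GSR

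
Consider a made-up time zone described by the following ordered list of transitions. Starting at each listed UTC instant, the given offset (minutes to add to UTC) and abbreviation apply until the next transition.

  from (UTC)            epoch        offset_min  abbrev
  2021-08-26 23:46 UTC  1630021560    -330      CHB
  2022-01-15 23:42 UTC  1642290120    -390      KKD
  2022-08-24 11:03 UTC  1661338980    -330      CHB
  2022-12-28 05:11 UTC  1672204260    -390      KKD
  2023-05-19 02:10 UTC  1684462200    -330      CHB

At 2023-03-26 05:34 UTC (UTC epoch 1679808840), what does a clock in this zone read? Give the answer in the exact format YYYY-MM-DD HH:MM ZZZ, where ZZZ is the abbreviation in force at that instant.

2023-03-25 23:04 KKD

Query: 2023-03-26 05:34 UTC
Rule 4/5 (KKD, -06:30): 2022-12-28 05:11 UTC ≤ query < 2023-05-19 02:10 UTC
5·60 + 34 - 390 = -56 min
-56 = -1·1440 + 1384; 1384 = 23·60 + 4 → 23:04, 2023-03-26 - 1 day = 2023-03-25
→ 2023-03-25 23:04 KKD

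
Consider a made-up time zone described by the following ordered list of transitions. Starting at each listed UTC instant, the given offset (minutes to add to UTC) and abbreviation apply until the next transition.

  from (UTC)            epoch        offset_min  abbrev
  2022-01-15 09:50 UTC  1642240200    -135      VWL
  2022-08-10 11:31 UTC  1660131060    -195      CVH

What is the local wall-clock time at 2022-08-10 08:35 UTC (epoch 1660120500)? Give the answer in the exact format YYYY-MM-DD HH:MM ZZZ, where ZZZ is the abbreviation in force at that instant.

2022-08-10 06:20 VWL

Query: 2022-08-10 08:35 UTC
Rule 1/2 (VWL, -02:15): 2022-01-15 09:50 UTC ≤ query < 2022-08-10 11:31 UTC
8·60 + 35 - 135 = 380 min
380 = 0·1440 + 380; 380 = 6·60 + 20 → 06:20, same day
→ 2022-08-10 06:20 VWL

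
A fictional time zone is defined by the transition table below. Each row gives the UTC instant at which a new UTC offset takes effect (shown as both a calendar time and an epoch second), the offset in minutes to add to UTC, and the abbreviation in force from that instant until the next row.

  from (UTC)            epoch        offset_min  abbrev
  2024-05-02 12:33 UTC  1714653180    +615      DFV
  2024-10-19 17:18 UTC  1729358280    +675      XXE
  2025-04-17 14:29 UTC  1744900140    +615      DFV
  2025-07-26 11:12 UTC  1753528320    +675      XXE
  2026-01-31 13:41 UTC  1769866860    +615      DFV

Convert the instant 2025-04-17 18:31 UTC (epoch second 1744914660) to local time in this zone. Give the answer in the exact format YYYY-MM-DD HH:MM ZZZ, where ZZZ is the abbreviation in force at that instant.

2025-04-18 04:46 DFV

Query: 2025-04-17 18:31 UTC
Rule 3/5 (DFV, +10:15): 2025-04-17 14:29 UTC ≤ query < 2025-07-26 11:12 UTC
18·60 + 31 + 615 = 1726 min
1726 = 1·1440 + 286; 286 = 4·60 + 46 → 04:46, 2025-04-17 + 1 day = 2025-04-18
→ 2025-04-18 04:46 DFV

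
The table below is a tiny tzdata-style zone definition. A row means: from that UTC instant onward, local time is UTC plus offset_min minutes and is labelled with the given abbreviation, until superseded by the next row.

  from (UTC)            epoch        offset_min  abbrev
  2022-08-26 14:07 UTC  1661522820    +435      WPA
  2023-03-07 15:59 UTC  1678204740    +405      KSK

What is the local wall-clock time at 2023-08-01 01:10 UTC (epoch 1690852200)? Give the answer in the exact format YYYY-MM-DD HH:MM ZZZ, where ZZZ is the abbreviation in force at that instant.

2023-08-01 07:55 KSK

Query: 2023-08-01 01:10 UTC
Rule 2/2 (KSK, +06:45): 2023-03-07 15:59 UTC ≤ query < +∞
1·60 + 10 + 405 = 475 min
475 = 0·1440 + 475; 475 = 7·60 + 55 → 07:55, same day
→ 2023-08-01 07:55 KSK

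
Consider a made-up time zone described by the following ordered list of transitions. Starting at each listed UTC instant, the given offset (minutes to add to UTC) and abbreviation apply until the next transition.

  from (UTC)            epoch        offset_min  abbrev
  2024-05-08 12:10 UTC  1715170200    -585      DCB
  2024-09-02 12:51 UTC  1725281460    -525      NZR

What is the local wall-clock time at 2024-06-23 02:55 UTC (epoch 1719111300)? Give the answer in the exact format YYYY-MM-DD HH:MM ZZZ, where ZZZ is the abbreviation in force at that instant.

Query: 2024-06-23 02:55 UTC
Rule 1/2 (DCB, -09:45): 2024-05-08 12:10 UTC ≤ query < 2024-09-02 12:51 UTC
2·60 + 55 - 585 = -410 min
-410 = -1·1440 + 1030; 1030 = 17·60 + 10 → 17:10, 2024-06-23 - 1 day = 2024-06-22
→ 2024-06-22 17:10 DCB

2024-06-22 17:10 DCB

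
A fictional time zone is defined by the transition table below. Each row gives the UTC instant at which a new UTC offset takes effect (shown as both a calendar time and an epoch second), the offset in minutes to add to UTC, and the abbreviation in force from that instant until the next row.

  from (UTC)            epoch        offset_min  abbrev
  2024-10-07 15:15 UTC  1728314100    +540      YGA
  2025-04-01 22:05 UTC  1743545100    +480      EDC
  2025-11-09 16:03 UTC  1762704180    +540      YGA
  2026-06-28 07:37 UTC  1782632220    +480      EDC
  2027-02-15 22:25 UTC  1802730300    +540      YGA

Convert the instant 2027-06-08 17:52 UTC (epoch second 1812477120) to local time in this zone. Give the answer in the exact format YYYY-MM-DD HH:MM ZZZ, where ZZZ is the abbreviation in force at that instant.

2027-06-09 02:52 YGA

Query: 2027-06-08 17:52 UTC
Rule 5/5 (YGA, +09:00): 2027-02-15 22:25 UTC ≤ query < +∞
17·60 + 52 + 540 = 1612 min
1612 = 1·1440 + 172; 172 = 2·60 + 52 → 02:52, 2027-06-08 + 1 day = 2027-06-09
→ 2027-06-09 02:52 YGA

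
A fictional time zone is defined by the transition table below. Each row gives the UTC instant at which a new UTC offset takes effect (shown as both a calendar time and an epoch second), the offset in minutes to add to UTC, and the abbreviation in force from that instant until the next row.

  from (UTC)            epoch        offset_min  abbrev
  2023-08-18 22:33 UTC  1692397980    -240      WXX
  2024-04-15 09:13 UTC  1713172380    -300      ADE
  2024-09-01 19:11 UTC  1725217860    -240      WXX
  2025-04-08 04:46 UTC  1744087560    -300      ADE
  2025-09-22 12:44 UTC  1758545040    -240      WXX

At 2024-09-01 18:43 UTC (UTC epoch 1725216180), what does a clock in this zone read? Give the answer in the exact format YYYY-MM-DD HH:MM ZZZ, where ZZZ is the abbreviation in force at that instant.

2024-09-01 13:43 ADE

Query: 2024-09-01 18:43 UTC
Rule 2/5 (ADE, -05:00): 2024-04-15 09:13 UTC ≤ query < 2024-09-01 19:11 UTC
18·60 + 43 - 300 = 823 min
823 = 0·1440 + 823; 823 = 13·60 + 43 → 13:43, same day
→ 2024-09-01 13:43 ADE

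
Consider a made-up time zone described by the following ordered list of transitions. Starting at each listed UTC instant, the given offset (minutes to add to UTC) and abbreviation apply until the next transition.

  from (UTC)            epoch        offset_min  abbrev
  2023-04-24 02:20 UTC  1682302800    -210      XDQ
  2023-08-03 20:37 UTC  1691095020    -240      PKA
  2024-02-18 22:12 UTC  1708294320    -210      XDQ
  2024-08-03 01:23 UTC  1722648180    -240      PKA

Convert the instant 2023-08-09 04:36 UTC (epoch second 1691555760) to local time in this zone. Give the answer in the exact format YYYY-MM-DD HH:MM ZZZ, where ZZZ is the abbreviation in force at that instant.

Query: 2023-08-09 04:36 UTC
Rule 2/4 (PKA, -04:00): 2023-08-03 20:37 UTC ≤ query < 2024-02-18 22:12 UTC
4·60 + 36 - 240 = 36 min
36 = 0·1440 + 36; 36 = 0·60 + 36 → 00:36, same day
→ 2023-08-09 00:36 PKA

2023-08-09 00:36 PKA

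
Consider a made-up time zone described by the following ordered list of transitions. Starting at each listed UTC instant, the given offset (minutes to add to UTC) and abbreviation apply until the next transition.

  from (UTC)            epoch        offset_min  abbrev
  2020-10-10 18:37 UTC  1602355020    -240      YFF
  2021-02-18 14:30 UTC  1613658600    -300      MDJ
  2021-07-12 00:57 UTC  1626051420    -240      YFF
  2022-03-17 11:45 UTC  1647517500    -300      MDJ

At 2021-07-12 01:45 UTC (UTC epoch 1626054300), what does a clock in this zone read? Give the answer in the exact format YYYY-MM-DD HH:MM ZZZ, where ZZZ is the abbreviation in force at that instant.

2021-07-11 21:45 YFF

Query: 2021-07-12 01:45 UTC
Rule 3/4 (YFF, -04:00): 2021-07-12 00:57 UTC ≤ query < 2022-03-17 11:45 UTC
1·60 + 45 - 240 = -135 min
-135 = -1·1440 + 1305; 1305 = 21·60 + 45 → 21:45, 2021-07-12 - 1 day = 2021-07-11
→ 2021-07-11 21:45 YFF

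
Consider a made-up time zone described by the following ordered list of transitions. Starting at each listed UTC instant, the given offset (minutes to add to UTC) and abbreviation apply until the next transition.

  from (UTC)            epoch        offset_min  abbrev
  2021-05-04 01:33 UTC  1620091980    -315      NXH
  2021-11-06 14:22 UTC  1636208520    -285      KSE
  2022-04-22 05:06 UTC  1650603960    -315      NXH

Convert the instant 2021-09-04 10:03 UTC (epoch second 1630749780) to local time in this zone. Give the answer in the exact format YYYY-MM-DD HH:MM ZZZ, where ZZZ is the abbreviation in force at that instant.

Query: 2021-09-04 10:03 UTC
Rule 1/3 (NXH, -05:15): 2021-05-04 01:33 UTC ≤ query < 2021-11-06 14:22 UTC
10·60 + 3 - 315 = 288 min
288 = 0·1440 + 288; 288 = 4·60 + 48 → 04:48, same day
→ 2021-09-04 04:48 NXH

2021-09-04 04:48 NXH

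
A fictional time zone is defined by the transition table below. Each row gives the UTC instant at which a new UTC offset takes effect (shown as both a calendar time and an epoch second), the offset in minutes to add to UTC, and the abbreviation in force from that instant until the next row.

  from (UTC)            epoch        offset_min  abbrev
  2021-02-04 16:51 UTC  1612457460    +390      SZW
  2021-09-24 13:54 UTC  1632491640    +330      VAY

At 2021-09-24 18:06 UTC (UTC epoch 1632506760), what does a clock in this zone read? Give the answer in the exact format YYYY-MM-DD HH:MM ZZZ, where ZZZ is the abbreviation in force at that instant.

Query: 2021-09-24 18:06 UTC
Rule 2/2 (VAY, +05:30): 2021-09-24 13:54 UTC ≤ query < +∞
18·60 + 6 + 330 = 1416 min
1416 = 0·1440 + 1416; 1416 = 23·60 + 36 → 23:36, same day
→ 2021-09-24 23:36 VAY

2021-09-24 23:36 VAY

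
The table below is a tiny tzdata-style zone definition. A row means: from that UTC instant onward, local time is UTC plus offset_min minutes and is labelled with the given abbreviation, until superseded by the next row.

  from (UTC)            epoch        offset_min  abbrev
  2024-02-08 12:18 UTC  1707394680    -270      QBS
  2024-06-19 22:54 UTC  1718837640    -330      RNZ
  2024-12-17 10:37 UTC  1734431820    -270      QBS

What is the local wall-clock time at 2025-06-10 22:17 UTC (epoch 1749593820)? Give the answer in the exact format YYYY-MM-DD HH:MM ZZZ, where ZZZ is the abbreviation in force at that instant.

Query: 2025-06-10 22:17 UTC
Rule 3/3 (QBS, -04:30): 2024-12-17 10:37 UTC ≤ query < +∞
22·60 + 17 - 270 = 1067 min
1067 = 0·1440 + 1067; 1067 = 17·60 + 47 → 17:47, same day
→ 2025-06-10 17:47 QBS

2025-06-10 17:47 QBS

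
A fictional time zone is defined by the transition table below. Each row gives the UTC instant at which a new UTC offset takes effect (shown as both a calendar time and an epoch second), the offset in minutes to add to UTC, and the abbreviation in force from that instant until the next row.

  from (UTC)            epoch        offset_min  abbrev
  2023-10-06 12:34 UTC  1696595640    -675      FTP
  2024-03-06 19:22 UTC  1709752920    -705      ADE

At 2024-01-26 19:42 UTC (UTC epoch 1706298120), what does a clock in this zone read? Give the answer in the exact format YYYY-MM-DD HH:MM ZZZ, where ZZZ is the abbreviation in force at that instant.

2024-01-26 08:27 FTP

Query: 2024-01-26 19:42 UTC
Rule 1/2 (FTP, -11:15): 2023-10-06 12:34 UTC ≤ query < 2024-03-06 19:22 UTC
19·60 + 42 - 675 = 507 min
507 = 0·1440 + 507; 507 = 8·60 + 27 → 08:27, same day
→ 2024-01-26 08:27 FTP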